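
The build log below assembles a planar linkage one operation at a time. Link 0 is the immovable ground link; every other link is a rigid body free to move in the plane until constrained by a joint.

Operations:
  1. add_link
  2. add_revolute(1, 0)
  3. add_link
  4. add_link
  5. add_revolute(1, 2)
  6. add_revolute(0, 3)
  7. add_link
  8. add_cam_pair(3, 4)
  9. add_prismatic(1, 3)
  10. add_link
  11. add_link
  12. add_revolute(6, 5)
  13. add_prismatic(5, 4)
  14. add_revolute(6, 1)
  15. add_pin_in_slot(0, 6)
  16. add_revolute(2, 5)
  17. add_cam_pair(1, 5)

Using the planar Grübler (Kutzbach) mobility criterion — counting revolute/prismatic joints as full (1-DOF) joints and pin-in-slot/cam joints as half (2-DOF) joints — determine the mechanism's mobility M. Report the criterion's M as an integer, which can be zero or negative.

[1;0;0] (link 0 is ground)
L+ [2;0;0]
R(1,0)∈J1 [2;1;0]
L+ [3;1;0]
L+ [4;1;0]
R(1,2)∈J1 [4;2;0]
R(0,3)∈J1 [4;3;0]
L+ [5;3;0]
C(3,4)∈J2 [5;3;1]
P(1,3)∈J1 [5;4;1]
L+ [6;4;1]
L+ [7;4;1]
R(6,5)∈J1 [7;5;1]
P(5,4)∈J1 [7;6;1]
R(6,1)∈J1 [7;7;1]
PS(0,6)∈J2 [7;7;2]
R(2,5)∈J1 [7;8;2]
C(1,5)∈J2 [7;8;3]
mobility = 18 − 16 − 3 = -1

M = -1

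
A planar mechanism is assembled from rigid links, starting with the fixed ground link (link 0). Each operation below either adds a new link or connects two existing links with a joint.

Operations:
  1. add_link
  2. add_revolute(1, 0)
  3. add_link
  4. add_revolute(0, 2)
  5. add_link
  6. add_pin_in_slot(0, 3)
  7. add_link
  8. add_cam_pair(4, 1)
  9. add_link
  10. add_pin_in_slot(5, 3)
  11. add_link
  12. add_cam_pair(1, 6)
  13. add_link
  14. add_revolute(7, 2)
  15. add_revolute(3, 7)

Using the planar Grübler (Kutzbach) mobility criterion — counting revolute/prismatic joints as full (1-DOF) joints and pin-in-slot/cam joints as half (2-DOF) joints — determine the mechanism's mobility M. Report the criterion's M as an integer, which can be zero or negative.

M = 9

L=1 J1=0 J2=0
add link → L=2 J1=0 J2=0
R@1,0 dof=1 J1 → L=2 J1=1 J2=0
add link → L=3 J1=1 J2=0
R@0,2 dof=1 J1 → L=3 J1=2 J2=0
add link → L=4 J1=2 J2=0
PS@0,3 dof=2 J2 → L=4 J1=2 J2=1
add link → L=5 J1=2 J2=1
C@4,1 dof=2 J2 → L=5 J1=2 J2=2
add link → L=6 J1=2 J2=2
PS@5,3 dof=2 J2 → L=6 J1=2 J2=3
add link → L=7 J1=2 J2=3
C@1,6 dof=2 J2 → L=7 J1=2 J2=4
add link → L=8 J1=2 J2=4
R@7,2 dof=1 J1 → L=8 J1=3 J2=4
R@3,7 dof=1 J1 → L=8 J1=4 J2=4
M=3(L−1)−2J1−J2=3·7−2·4−4=9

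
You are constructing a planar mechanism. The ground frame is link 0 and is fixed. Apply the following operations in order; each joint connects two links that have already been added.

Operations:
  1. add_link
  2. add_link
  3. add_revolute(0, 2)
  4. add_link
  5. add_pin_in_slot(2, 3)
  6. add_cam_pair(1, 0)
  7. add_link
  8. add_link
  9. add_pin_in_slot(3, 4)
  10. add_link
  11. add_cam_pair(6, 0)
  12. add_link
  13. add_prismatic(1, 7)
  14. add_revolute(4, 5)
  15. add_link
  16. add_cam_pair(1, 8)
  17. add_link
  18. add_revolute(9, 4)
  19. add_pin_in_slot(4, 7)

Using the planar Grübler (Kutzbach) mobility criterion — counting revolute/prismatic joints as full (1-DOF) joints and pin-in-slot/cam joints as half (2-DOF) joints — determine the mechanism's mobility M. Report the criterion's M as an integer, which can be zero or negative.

M = 13

ground; <1,0,0>
#1 <2,0,0>
#2 <3,0,0>
R:0↔2 J1 <3,1,0>
#3 <4,1,0>
PS:2↔3 J2 <4,1,1>
C:1↔0 J2 <4,1,2>
#4 <5,1,2>
#5 <6,1,2>
PS:3↔4 J2 <6,1,3>
#6 <7,1,3>
C:6↔0 J2 <7,1,4>
#7 <8,1,4>
P:1↔7 J1 <8,2,4>
R:4↔5 J1 <8,3,4>
#8 <9,3,4>
C:1↔8 J2 <9,3,5>
#9 <10,3,5>
R:9↔4 J1 <10,4,5>
PS:4↔7 J2 <10,4,6>
3×9 − 2×4 − 1×6 = 13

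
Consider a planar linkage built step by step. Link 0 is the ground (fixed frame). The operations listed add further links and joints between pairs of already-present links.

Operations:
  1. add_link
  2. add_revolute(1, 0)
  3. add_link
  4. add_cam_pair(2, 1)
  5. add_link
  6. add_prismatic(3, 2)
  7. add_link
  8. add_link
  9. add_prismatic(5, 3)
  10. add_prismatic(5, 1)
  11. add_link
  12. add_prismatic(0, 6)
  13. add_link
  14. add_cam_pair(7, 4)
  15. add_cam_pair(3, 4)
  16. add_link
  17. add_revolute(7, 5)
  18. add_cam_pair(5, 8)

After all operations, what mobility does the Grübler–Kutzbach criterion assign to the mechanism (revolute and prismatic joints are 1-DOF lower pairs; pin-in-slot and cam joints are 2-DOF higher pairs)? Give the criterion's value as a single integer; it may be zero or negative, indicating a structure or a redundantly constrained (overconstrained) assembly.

M = 8

link 0 = ground. State L|J1|J2 = 1|0|0
+link1  2|0|0
R(1,0) f=1→J1  2|1|0
+link2  3|1|0
C(2,1) f=2→J2  3|1|1
+link3  4|1|1
P(3,2) f=1→J1  4|2|1
+link4  5|2|1
+link5  6|2|1
P(5,3) f=1→J1  6|3|1
P(5,1) f=1→J1  6|4|1
+link6  7|4|1
P(0,6) f=1→J1  7|5|1
+link7  8|5|1
C(7,4) f=2→J2  8|5|2
C(3,4) f=2→J2  8|5|3
+link8  9|5|3
R(7,5) f=1→J1  9|6|3
C(5,8) f=2→J2  9|6|4
M = 3(9−1)−2·6−4 = 24−12−4 = 8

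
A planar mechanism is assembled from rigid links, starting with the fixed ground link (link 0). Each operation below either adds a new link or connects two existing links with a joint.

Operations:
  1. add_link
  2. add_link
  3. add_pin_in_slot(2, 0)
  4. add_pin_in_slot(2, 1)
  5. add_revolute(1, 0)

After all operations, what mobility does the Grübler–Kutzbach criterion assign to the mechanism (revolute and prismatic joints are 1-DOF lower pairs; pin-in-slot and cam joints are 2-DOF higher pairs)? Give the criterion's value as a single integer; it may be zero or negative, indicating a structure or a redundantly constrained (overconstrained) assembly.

link 0 = ground. State L|J1|J2 = 1|0|0
+link1  2|0|0
+link2  3|0|0
PS(2,0) f=2→J2  3|0|1
PS(2,1) f=2→J2  3|0|2
R(1,0) f=1→J1  3|1|2
M = 3(3−1)−2·1−2 = 6−2−2 = 2

M = 2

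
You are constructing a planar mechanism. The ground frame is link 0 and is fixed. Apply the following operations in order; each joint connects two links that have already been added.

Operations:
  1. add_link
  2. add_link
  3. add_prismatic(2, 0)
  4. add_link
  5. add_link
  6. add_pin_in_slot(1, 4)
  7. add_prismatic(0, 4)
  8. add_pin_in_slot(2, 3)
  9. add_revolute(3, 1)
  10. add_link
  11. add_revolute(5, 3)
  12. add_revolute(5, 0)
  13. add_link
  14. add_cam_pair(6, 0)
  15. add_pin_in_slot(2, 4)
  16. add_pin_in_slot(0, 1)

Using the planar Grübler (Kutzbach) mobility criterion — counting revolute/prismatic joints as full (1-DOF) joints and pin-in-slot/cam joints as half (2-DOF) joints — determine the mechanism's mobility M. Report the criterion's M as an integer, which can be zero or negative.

ground; <1,0,0>
#1 <2,0,0>
#2 <3,0,0>
P:2↔0 J1 <3,1,0>
#3 <4,1,0>
#4 <5,1,0>
PS:1↔4 J2 <5,1,1>
P:0↔4 J1 <5,2,1>
PS:2↔3 J2 <5,2,2>
R:3↔1 J1 <5,3,2>
#5 <6,3,2>
R:5↔3 J1 <6,4,2>
R:5↔0 J1 <6,5,2>
#6 <7,5,2>
C:6↔0 J2 <7,5,3>
PS:2↔4 J2 <7,5,4>
PS:0↔1 J2 <7,5,5>
3×6 − 2×5 − 1×5 = 3

M = 3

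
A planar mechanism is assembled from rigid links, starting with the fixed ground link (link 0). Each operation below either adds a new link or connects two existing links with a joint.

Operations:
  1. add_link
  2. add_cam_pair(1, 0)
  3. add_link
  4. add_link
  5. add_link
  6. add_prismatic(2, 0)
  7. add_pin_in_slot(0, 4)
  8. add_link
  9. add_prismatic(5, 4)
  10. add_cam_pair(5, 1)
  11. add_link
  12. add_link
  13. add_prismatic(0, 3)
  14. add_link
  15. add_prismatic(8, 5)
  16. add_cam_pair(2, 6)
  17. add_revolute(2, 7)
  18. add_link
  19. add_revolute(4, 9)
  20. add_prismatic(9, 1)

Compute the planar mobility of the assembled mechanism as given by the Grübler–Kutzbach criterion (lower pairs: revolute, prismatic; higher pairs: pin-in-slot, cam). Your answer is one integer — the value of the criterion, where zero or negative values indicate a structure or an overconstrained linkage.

[1;0;0] (link 0 is ground)
L+ [2;0;0]
C(1,0)∈J2 [2;0;1]
L+ [3;0;1]
L+ [4;0;1]
L+ [5;0;1]
P(2,0)∈J1 [5;1;1]
PS(0,4)∈J2 [5;1;2]
L+ [6;1;2]
P(5,4)∈J1 [6;2;2]
C(5,1)∈J2 [6;2;3]
L+ [7;2;3]
L+ [8;2;3]
P(0,3)∈J1 [8;3;3]
L+ [9;3;3]
P(8,5)∈J1 [9;4;3]
C(2,6)∈J2 [9;4;4]
R(2,7)∈J1 [9;5;4]
L+ [10;5;4]
R(4,9)∈J1 [10;6;4]
P(9,1)∈J1 [10;7;4]
mobility = 27 − 14 − 4 = 9

M = 9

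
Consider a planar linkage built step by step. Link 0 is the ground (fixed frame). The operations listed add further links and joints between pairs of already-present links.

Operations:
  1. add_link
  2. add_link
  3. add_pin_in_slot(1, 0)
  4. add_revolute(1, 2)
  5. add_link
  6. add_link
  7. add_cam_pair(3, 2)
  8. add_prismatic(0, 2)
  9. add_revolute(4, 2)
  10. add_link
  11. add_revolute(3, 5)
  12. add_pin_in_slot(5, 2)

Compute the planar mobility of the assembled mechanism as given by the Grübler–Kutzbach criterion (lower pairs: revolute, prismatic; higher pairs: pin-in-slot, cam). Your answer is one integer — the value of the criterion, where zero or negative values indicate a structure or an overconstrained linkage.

ground; <1,0,0>
#1 <2,0,0>
#2 <3,0,0>
PS:1↔0 J2 <3,0,1>
R:1↔2 J1 <3,1,1>
#3 <4,1,1>
#4 <5,1,1>
C:3↔2 J2 <5,1,2>
P:0↔2 J1 <5,2,2>
R:4↔2 J1 <5,3,2>
#5 <6,3,2>
R:3↔5 J1 <6,4,2>
PS:5↔2 J2 <6,4,3>
3×5 − 2×4 − 1×3 = 4

M = 4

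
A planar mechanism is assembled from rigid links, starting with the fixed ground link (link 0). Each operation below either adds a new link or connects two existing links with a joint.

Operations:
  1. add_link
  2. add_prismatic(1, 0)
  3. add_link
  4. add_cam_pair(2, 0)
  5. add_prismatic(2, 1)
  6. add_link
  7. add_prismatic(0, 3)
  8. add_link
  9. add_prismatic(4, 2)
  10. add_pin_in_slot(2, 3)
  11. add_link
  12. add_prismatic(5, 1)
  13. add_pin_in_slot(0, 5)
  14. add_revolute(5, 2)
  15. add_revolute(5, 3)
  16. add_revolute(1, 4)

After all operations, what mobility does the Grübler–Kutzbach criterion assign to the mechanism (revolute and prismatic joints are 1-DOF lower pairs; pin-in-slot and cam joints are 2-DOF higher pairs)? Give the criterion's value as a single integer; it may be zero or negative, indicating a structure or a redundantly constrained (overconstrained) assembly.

M = -4

(L,J1,J2)=(1,0,0); link0 fixed
link1: (2,0,0)
P 1-0 [J1]: (2,1,0)
link2: (3,1,0)
C 2-0 [J2]: (3,1,1)
P 2-1 [J1]: (3,2,1)
link3: (4,2,1)
P 0-3 [J1]: (4,3,1)
link4: (5,3,1)
P 4-2 [J1]: (5,4,1)
PS 2-3 [J2]: (5,4,2)
link5: (6,4,2)
P 5-1 [J1]: (6,5,2)
PS 0-5 [J2]: (6,5,3)
R 5-2 [J1]: (6,6,3)
R 5-3 [J1]: (6,7,3)
R 1-4 [J1]: (6,8,3)
Grübler: 3·5 − 2·8 − 3 = -4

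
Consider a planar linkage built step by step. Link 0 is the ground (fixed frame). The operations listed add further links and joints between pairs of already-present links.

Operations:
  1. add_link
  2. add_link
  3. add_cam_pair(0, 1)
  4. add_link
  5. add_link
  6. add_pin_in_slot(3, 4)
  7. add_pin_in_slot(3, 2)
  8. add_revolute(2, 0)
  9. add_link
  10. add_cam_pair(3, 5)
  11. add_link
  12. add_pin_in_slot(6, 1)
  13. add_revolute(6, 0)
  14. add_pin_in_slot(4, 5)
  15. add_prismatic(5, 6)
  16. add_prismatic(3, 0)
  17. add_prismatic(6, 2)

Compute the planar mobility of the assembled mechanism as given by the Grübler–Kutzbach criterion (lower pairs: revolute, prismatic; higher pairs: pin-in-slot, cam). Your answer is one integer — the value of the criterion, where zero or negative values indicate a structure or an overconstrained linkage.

M = 2

link 0 = ground. State L|J1|J2 = 1|0|0
+link1  2|0|0
+link2  3|0|0
C(0,1) f=2→J2  3|0|1
+link3  4|0|1
+link4  5|0|1
PS(3,4) f=2→J2  5|0|2
PS(3,2) f=2→J2  5|0|3
R(2,0) f=1→J1  5|1|3
+link5  6|1|3
C(3,5) f=2→J2  6|1|4
+link6  7|1|4
PS(6,1) f=2→J2  7|1|5
R(6,0) f=1→J1  7|2|5
PS(4,5) f=2→J2  7|2|6
P(5,6) f=1→J1  7|3|6
P(3,0) f=1→J1  7|4|6
P(6,2) f=1→J1  7|5|6
M = 3(7−1)−2·5−6 = 18−10−6 = 2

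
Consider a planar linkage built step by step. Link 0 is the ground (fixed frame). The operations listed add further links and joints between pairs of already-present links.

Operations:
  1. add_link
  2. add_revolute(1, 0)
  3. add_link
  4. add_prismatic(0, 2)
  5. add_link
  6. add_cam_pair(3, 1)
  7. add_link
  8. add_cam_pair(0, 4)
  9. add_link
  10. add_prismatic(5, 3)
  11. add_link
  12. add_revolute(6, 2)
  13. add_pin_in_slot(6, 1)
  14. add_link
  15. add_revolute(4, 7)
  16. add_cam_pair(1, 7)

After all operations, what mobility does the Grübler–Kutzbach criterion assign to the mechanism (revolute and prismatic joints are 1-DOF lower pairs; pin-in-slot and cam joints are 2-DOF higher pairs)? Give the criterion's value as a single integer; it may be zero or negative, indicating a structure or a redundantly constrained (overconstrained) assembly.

link 0 = ground. State L|J1|J2 = 1|0|0
+link1  2|0|0
R(1,0) f=1→J1  2|1|0
+link2  3|1|0
P(0,2) f=1→J1  3|2|0
+link3  4|2|0
C(3,1) f=2→J2  4|2|1
+link4  5|2|1
C(0,4) f=2→J2  5|2|2
+link5  6|2|2
P(5,3) f=1→J1  6|3|2
+link6  7|3|2
R(6,2) f=1→J1  7|4|2
PS(6,1) f=2→J2  7|4|3
+link7  8|4|3
R(4,7) f=1→J1  8|5|3
C(1,7) f=2→J2  8|5|4
M = 3(8−1)−2·5−4 = 21−10−4 = 7

M = 7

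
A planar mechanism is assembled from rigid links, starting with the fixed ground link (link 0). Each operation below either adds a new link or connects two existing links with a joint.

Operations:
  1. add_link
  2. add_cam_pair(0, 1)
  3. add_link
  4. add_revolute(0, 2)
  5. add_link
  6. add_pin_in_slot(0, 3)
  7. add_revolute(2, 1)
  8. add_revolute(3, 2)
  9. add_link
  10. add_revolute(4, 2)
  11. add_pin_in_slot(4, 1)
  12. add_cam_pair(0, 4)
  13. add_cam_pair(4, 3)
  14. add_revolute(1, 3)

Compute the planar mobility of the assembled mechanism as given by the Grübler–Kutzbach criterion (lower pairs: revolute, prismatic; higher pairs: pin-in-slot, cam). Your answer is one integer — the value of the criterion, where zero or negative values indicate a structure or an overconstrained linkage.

(L,J1,J2)=(1,0,0); link0 fixed
link1: (2,0,0)
C 0-1 [J2]: (2,0,1)
link2: (3,0,1)
R 0-2 [J1]: (3,1,1)
link3: (4,1,1)
PS 0-3 [J2]: (4,1,2)
R 2-1 [J1]: (4,2,2)
R 3-2 [J1]: (4,3,2)
link4: (5,3,2)
R 4-2 [J1]: (5,4,2)
PS 4-1 [J2]: (5,4,3)
C 0-4 [J2]: (5,4,4)
C 4-3 [J2]: (5,4,5)
R 1-3 [J1]: (5,5,5)
Grübler: 3·4 − 2·5 − 5 = -3

M = -3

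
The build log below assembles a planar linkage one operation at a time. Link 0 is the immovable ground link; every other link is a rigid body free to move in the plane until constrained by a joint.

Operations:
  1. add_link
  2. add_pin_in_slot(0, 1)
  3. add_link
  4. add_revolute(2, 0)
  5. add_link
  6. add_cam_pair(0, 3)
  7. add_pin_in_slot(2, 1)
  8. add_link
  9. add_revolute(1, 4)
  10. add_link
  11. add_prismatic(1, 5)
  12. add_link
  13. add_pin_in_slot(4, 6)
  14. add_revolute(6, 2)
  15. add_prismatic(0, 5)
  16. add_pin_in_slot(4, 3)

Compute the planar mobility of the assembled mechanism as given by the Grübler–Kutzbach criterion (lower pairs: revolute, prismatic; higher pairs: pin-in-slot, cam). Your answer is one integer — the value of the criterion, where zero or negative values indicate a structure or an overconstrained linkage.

L=1 J1=0 J2=0
add link → L=2 J1=0 J2=0
PS@0,1 dof=2 J2 → L=2 J1=0 J2=1
add link → L=3 J1=0 J2=1
R@2,0 dof=1 J1 → L=3 J1=1 J2=1
add link → L=4 J1=1 J2=1
C@0,3 dof=2 J2 → L=4 J1=1 J2=2
PS@2,1 dof=2 J2 → L=4 J1=1 J2=3
add link → L=5 J1=1 J2=3
R@1,4 dof=1 J1 → L=5 J1=2 J2=3
add link → L=6 J1=2 J2=3
P@1,5 dof=1 J1 → L=6 J1=3 J2=3
add link → L=7 J1=3 J2=3
PS@4,6 dof=2 J2 → L=7 J1=3 J2=4
R@6,2 dof=1 J1 → L=7 J1=4 J2=4
P@0,5 dof=1 J1 → L=7 J1=5 J2=4
PS@4,3 dof=2 J2 → L=7 J1=5 J2=5
M=3(L−1)−2J1−J2=3·6−2·5−5=3

M = 3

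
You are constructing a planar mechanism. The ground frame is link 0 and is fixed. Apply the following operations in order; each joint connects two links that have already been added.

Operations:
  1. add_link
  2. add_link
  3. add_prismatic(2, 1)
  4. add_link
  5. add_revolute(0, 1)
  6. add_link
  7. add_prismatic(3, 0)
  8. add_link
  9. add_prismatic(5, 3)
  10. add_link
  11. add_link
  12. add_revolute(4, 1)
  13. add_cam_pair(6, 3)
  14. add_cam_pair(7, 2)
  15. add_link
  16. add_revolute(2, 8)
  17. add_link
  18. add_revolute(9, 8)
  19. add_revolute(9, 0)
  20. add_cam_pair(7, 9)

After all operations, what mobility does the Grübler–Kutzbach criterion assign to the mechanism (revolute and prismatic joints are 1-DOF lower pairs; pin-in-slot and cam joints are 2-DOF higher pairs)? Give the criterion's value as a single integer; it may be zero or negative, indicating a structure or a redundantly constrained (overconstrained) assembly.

[1;0;0] (link 0 is ground)
L+ [2;0;0]
L+ [3;0;0]
P(2,1)∈J1 [3;1;0]
L+ [4;1;0]
R(0,1)∈J1 [4;2;0]
L+ [5;2;0]
P(3,0)∈J1 [5;3;0]
L+ [6;3;0]
P(5,3)∈J1 [6;4;0]
L+ [7;4;0]
L+ [8;4;0]
R(4,1)∈J1 [8;5;0]
C(6,3)∈J2 [8;5;1]
C(7,2)∈J2 [8;5;2]
L+ [9;5;2]
R(2,8)∈J1 [9;6;2]
L+ [10;6;2]
R(9,8)∈J1 [10;7;2]
R(9,0)∈J1 [10;8;2]
C(7,9)∈J2 [10;8;3]
mobility = 27 − 16 − 3 = 8

M = 8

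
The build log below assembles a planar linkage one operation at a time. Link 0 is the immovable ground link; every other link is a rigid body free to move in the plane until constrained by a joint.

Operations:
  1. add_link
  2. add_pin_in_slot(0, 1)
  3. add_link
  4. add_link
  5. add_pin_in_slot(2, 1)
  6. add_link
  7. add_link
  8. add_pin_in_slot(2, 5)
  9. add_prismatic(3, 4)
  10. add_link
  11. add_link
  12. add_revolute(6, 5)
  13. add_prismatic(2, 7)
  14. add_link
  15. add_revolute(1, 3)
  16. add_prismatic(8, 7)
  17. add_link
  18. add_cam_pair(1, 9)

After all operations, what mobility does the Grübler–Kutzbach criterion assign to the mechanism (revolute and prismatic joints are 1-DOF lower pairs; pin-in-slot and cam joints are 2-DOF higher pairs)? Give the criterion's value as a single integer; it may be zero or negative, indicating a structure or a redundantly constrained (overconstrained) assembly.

M = 13

ground; <1,0,0>
#1 <2,0,0>
PS:0↔1 J2 <2,0,1>
#2 <3,0,1>
#3 <4,0,1>
PS:2↔1 J2 <4,0,2>
#4 <5,0,2>
#5 <6,0,2>
PS:2↔5 J2 <6,0,3>
P:3↔4 J1 <6,1,3>
#6 <7,1,3>
#7 <8,1,3>
R:6↔5 J1 <8,2,3>
P:2↔7 J1 <8,3,3>
#8 <9,3,3>
R:1↔3 J1 <9,4,3>
P:8↔7 J1 <9,5,3>
#9 <10,5,3>
C:1↔9 J2 <10,5,4>
3×9 − 2×5 − 1×4 = 13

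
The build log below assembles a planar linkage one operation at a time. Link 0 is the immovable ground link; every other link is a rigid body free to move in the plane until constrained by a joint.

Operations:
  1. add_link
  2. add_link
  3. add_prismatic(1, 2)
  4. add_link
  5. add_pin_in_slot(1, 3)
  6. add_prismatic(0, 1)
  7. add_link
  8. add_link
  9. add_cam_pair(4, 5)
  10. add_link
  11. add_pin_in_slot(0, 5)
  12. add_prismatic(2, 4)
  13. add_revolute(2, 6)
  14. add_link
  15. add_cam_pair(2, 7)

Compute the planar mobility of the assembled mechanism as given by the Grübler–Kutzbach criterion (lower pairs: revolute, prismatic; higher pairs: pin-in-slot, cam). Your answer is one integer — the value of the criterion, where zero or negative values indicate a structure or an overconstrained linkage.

M = 9

link 0 = ground. State L|J1|J2 = 1|0|0
+link1  2|0|0
+link2  3|0|0
P(1,2) f=1→J1  3|1|0
+link3  4|1|0
PS(1,3) f=2→J2  4|1|1
P(0,1) f=1→J1  4|2|1
+link4  5|2|1
+link5  6|2|1
C(4,5) f=2→J2  6|2|2
+link6  7|2|2
PS(0,5) f=2→J2  7|2|3
P(2,4) f=1→J1  7|3|3
R(2,6) f=1→J1  7|4|3
+link7  8|4|3
C(2,7) f=2→J2  8|4|4
M = 3(8−1)−2·4−4 = 21−8−4 = 9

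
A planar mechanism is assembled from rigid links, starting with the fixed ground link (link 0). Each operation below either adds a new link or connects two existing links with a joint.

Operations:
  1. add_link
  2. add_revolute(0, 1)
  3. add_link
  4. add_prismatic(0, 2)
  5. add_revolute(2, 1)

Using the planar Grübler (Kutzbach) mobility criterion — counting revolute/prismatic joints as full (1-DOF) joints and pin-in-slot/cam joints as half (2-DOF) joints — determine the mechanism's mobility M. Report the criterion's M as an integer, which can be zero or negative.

(L,J1,J2)=(1,0,0); link0 fixed
link1: (2,0,0)
R 0-1 [J1]: (2,1,0)
link2: (3,1,0)
P 0-2 [J1]: (3,2,0)
R 2-1 [J1]: (3,3,0)
Grübler: 3·2 − 2·3 − 0 = 0

M = 0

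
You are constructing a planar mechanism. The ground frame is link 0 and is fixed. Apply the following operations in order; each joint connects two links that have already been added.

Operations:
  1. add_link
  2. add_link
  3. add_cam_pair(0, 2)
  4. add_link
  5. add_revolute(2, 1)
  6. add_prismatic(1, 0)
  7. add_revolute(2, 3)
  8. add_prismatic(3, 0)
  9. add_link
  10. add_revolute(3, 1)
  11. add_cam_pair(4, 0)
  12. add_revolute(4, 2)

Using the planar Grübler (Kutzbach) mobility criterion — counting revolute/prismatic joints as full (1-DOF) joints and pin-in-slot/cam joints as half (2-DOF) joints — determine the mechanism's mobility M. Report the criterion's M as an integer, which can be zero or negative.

link 0 = ground. State L|J1|J2 = 1|0|0
+link1  2|0|0
+link2  3|0|0
C(0,2) f=2→J2  3|0|1
+link3  4|0|1
R(2,1) f=1→J1  4|1|1
P(1,0) f=1→J1  4|2|1
R(2,3) f=1→J1  4|3|1
P(3,0) f=1→J1  4|4|1
+link4  5|4|1
R(3,1) f=1→J1  5|5|1
C(4,0) f=2→J2  5|5|2
R(4,2) f=1→J1  5|6|2
M = 3(5−1)−2·6−2 = 12−12−2 = -2

M = -2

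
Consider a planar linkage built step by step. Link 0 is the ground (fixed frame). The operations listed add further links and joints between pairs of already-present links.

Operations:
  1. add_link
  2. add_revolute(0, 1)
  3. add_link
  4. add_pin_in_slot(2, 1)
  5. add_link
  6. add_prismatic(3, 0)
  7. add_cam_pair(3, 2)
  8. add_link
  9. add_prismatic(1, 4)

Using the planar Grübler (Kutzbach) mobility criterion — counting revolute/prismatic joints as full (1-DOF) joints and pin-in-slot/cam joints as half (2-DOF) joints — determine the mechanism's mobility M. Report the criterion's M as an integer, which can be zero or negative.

L=1 J1=0 J2=0
add link → L=2 J1=0 J2=0
R@0,1 dof=1 J1 → L=2 J1=1 J2=0
add link → L=3 J1=1 J2=0
PS@2,1 dof=2 J2 → L=3 J1=1 J2=1
add link → L=4 J1=1 J2=1
P@3,0 dof=1 J1 → L=4 J1=2 J2=1
C@3,2 dof=2 J2 → L=4 J1=2 J2=2
add link → L=5 J1=2 J2=2
P@1,4 dof=1 J1 → L=5 J1=3 J2=2
M=3(L−1)−2J1−J2=3·4−2·3−2=4

M = 4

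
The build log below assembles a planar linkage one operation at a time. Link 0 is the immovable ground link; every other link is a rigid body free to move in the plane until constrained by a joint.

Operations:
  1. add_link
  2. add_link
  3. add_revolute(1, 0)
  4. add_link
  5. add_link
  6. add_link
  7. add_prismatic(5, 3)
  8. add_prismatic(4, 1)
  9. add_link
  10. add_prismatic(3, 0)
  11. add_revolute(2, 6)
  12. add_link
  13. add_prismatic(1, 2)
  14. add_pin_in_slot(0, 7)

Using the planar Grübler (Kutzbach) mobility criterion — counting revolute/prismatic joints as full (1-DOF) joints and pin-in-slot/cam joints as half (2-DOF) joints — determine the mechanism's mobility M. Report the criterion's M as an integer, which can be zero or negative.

M = 8

[1;0;0] (link 0 is ground)
L+ [2;0;0]
L+ [3;0;0]
R(1,0)∈J1 [3;1;0]
L+ [4;1;0]
L+ [5;1;0]
L+ [6;1;0]
P(5,3)∈J1 [6;2;0]
P(4,1)∈J1 [6;3;0]
L+ [7;3;0]
P(3,0)∈J1 [7;4;0]
R(2,6)∈J1 [7;5;0]
L+ [8;5;0]
P(1,2)∈J1 [8;6;0]
PS(0,7)∈J2 [8;6;1]
mobility = 21 − 12 − 1 = 8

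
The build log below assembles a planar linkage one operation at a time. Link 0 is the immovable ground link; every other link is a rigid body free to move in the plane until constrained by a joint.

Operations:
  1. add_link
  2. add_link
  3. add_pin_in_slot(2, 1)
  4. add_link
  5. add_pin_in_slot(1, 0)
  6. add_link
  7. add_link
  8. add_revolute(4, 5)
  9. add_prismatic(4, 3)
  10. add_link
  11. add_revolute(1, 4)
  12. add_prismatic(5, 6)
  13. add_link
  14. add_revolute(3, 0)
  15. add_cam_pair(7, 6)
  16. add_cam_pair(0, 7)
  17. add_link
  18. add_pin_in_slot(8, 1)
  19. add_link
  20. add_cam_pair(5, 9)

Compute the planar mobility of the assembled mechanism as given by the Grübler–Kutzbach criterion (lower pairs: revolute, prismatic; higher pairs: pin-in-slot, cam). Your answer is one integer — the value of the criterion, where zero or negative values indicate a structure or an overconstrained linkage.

link 0 = ground. State L|J1|J2 = 1|0|0
+link1  2|0|0
+link2  3|0|0
PS(2,1) f=2→J2  3|0|1
+link3  4|0|1
PS(1,0) f=2→J2  4|0|2
+link4  5|0|2
+link5  6|0|2
R(4,5) f=1→J1  6|1|2
P(4,3) f=1→J1  6|2|2
+link6  7|2|2
R(1,4) f=1→J1  7|3|2
P(5,6) f=1→J1  7|4|2
+link7  8|4|2
R(3,0) f=1→J1  8|5|2
C(7,6) f=2→J2  8|5|3
C(0,7) f=2→J2  8|5|4
+link8  9|5|4
PS(8,1) f=2→J2  9|5|5
+link9  10|5|5
C(5,9) f=2→J2  10|5|6
M = 3(10−1)−2·5−6 = 27−10−6 = 11

M = 11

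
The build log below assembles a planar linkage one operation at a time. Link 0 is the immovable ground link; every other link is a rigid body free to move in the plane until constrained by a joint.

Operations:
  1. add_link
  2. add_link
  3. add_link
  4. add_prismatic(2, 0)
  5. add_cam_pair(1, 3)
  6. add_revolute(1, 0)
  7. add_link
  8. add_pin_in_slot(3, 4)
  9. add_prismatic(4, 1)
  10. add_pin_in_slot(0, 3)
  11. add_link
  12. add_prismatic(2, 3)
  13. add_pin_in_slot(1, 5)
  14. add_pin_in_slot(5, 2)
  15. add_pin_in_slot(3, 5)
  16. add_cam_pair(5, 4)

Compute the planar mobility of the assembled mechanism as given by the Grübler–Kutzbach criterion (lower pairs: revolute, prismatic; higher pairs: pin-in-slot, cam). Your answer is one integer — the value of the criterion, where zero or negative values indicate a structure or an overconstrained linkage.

M = 0

ground; <1,0,0>
#1 <2,0,0>
#2 <3,0,0>
#3 <4,0,0>
P:2↔0 J1 <4,1,0>
C:1↔3 J2 <4,1,1>
R:1↔0 J1 <4,2,1>
#4 <5,2,1>
PS:3↔4 J2 <5,2,2>
P:4↔1 J1 <5,3,2>
PS:0↔3 J2 <5,3,3>
#5 <6,3,3>
P:2↔3 J1 <6,4,3>
PS:1↔5 J2 <6,4,4>
PS:5↔2 J2 <6,4,5>
PS:3↔5 J2 <6,4,6>
C:5↔4 J2 <6,4,7>
3×5 − 2×4 − 1×7 = 0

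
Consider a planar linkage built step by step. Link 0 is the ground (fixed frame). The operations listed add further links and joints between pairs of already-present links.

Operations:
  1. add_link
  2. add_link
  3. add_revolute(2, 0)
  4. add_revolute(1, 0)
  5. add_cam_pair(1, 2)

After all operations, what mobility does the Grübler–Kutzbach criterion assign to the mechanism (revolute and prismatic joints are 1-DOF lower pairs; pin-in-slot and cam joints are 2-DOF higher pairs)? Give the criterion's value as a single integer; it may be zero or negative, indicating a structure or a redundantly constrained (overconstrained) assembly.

(L,J1,J2)=(1,0,0); link0 fixed
link1: (2,0,0)
link2: (3,0,0)
R 2-0 [J1]: (3,1,0)
R 1-0 [J1]: (3,2,0)
C 1-2 [J2]: (3,2,1)
Grübler: 3·2 − 2·2 − 1 = 1

M = 1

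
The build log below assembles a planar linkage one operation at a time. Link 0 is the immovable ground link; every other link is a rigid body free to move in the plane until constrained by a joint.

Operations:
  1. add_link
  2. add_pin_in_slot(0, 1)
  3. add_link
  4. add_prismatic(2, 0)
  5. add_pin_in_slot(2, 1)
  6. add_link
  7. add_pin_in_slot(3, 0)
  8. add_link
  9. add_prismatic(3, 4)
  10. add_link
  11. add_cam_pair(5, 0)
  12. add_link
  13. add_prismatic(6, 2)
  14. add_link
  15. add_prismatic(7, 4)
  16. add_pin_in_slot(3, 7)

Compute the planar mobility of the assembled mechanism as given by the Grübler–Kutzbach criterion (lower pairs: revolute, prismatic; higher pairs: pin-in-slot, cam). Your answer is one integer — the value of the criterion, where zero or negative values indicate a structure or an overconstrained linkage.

(L,J1,J2)=(1,0,0); link0 fixed
link1: (2,0,0)
PS 0-1 [J2]: (2,0,1)
link2: (3,0,1)
P 2-0 [J1]: (3,1,1)
PS 2-1 [J2]: (3,1,2)
link3: (4,1,2)
PS 3-0 [J2]: (4,1,3)
link4: (5,1,3)
P 3-4 [J1]: (5,2,3)
link5: (6,2,3)
C 5-0 [J2]: (6,2,4)
link6: (7,2,4)
P 6-2 [J1]: (7,3,4)
link7: (8,3,4)
P 7-4 [J1]: (8,4,4)
PS 3-7 [J2]: (8,4,5)
Grübler: 3·7 − 2·4 − 5 = 8

M = 8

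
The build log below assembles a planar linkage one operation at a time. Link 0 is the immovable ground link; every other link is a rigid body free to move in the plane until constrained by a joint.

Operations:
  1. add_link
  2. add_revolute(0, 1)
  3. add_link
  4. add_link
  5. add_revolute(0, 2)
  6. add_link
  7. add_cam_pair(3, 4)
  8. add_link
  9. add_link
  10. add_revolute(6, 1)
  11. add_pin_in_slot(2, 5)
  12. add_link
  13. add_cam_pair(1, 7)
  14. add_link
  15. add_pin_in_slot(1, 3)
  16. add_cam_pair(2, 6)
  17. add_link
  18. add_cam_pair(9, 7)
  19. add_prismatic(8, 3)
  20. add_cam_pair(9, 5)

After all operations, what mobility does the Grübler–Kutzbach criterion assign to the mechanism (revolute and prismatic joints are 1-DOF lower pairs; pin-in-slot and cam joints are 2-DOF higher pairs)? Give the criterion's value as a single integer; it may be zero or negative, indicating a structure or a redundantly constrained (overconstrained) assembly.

M = 12

ground; <1,0,0>
#1 <2,0,0>
R:0↔1 J1 <2,1,0>
#2 <3,1,0>
#3 <4,1,0>
R:0↔2 J1 <4,2,0>
#4 <5,2,0>
C:3↔4 J2 <5,2,1>
#5 <6,2,1>
#6 <7,2,1>
R:6↔1 J1 <7,3,1>
PS:2↔5 J2 <7,3,2>
#7 <8,3,2>
C:1↔7 J2 <8,3,3>
#8 <9,3,3>
PS:1↔3 J2 <9,3,4>
C:2↔6 J2 <9,3,5>
#9 <10,3,5>
C:9↔7 J2 <10,3,6>
P:8↔3 J1 <10,4,6>
C:9↔5 J2 <10,4,7>
3×9 − 2×4 − 1×7 = 12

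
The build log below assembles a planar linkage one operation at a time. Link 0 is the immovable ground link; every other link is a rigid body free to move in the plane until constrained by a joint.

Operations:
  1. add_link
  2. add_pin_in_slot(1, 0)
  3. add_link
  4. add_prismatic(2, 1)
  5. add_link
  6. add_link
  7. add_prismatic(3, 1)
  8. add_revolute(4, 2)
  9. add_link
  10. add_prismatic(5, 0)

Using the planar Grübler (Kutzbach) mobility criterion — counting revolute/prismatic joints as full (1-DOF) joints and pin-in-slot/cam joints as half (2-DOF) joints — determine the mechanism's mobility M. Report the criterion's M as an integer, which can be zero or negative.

M = 6

L=1 J1=0 J2=0
add link → L=2 J1=0 J2=0
PS@1,0 dof=2 J2 → L=2 J1=0 J2=1
add link → L=3 J1=0 J2=1
P@2,1 dof=1 J1 → L=3 J1=1 J2=1
add link → L=4 J1=1 J2=1
add link → L=5 J1=1 J2=1
P@3,1 dof=1 J1 → L=5 J1=2 J2=1
R@4,2 dof=1 J1 → L=5 J1=3 J2=1
add link → L=6 J1=3 J2=1
P@5,0 dof=1 J1 → L=6 J1=4 J2=1
M=3(L−1)−2J1−J2=3·5−2·4−1=6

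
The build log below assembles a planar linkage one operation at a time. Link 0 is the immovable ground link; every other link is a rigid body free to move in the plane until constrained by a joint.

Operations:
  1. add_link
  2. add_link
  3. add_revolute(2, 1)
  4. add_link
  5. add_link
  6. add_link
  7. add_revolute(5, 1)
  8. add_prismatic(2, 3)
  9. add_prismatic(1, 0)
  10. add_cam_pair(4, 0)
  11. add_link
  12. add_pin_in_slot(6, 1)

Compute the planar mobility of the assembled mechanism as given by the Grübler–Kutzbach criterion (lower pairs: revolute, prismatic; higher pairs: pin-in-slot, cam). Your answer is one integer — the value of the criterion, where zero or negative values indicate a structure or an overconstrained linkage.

M = 8

(L,J1,J2)=(1,0,0); link0 fixed
link1: (2,0,0)
link2: (3,0,0)
R 2-1 [J1]: (3,1,0)
link3: (4,1,0)
link4: (5,1,0)
link5: (6,1,0)
R 5-1 [J1]: (6,2,0)
P 2-3 [J1]: (6,3,0)
P 1-0 [J1]: (6,4,0)
C 4-0 [J2]: (6,4,1)
link6: (7,4,1)
PS 6-1 [J2]: (7,4,2)
Grübler: 3·6 − 2·4 − 2 = 8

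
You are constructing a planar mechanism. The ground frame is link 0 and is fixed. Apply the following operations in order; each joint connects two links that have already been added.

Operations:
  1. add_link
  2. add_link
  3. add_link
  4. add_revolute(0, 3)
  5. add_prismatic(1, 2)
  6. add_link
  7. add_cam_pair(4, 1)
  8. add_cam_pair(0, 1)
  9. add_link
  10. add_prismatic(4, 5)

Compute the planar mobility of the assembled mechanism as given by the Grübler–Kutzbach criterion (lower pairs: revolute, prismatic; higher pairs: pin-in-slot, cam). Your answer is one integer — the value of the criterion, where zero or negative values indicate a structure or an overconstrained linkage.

M = 7

L=1 J1=0 J2=0
add link → L=2 J1=0 J2=0
add link → L=3 J1=0 J2=0
add link → L=4 J1=0 J2=0
R@0,3 dof=1 J1 → L=4 J1=1 J2=0
P@1,2 dof=1 J1 → L=4 J1=2 J2=0
add link → L=5 J1=2 J2=0
C@4,1 dof=2 J2 → L=5 J1=2 J2=1
C@0,1 dof=2 J2 → L=5 J1=2 J2=2
add link → L=6 J1=2 J2=2
P@4,5 dof=1 J1 → L=6 J1=3 J2=2
M=3(L−1)−2J1−J2=3·5−2·3−2=7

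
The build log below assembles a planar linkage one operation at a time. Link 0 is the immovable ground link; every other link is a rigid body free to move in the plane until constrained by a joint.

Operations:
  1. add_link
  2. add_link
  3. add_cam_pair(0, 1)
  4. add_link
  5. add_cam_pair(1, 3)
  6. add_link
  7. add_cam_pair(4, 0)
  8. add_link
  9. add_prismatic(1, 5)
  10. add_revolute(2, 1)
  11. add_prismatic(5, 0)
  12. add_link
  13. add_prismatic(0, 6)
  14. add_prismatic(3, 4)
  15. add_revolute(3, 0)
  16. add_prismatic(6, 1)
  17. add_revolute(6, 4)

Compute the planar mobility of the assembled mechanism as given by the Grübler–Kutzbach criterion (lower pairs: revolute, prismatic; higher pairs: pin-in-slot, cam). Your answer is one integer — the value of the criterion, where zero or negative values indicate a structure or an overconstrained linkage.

M = -1

link 0 = ground. State L|J1|J2 = 1|0|0
+link1  2|0|0
+link2  3|0|0
C(0,1) f=2→J2  3|0|1
+link3  4|0|1
C(1,3) f=2→J2  4|0|2
+link4  5|0|2
C(4,0) f=2→J2  5|0|3
+link5  6|0|3
P(1,5) f=1→J1  6|1|3
R(2,1) f=1→J1  6|2|3
P(5,0) f=1→J1  6|3|3
+link6  7|3|3
P(0,6) f=1→J1  7|4|3
P(3,4) f=1→J1  7|5|3
R(3,0) f=1→J1  7|6|3
P(6,1) f=1→J1  7|7|3
R(6,4) f=1→J1  7|8|3
M = 3(7−1)−2·8−3 = 18−16−3 = -1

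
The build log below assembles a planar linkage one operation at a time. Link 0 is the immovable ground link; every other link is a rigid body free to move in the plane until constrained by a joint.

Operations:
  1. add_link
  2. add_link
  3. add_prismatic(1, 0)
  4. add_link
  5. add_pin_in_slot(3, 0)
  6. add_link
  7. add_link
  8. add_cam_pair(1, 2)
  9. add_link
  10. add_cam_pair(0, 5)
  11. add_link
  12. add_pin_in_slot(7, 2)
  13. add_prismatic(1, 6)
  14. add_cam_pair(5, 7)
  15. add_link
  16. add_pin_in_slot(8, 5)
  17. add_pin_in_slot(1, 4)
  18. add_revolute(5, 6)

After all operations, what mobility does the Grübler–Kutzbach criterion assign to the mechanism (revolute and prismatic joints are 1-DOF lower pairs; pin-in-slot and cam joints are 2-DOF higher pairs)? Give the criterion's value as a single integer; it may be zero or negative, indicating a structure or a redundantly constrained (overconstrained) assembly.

M = 11

link 0 = ground. State L|J1|J2 = 1|0|0
+link1  2|0|0
+link2  3|0|0
P(1,0) f=1→J1  3|1|0
+link3  4|1|0
PS(3,0) f=2→J2  4|1|1
+link4  5|1|1
+link5  6|1|1
C(1,2) f=2→J2  6|1|2
+link6  7|1|2
C(0,5) f=2→J2  7|1|3
+link7  8|1|3
PS(7,2) f=2→J2  8|1|4
P(1,6) f=1→J1  8|2|4
C(5,7) f=2→J2  8|2|5
+link8  9|2|5
PS(8,5) f=2→J2  9|2|6
PS(1,4) f=2→J2  9|2|7
R(5,6) f=1→J1  9|3|7
M = 3(9−1)−2·3−7 = 24−6−7 = 11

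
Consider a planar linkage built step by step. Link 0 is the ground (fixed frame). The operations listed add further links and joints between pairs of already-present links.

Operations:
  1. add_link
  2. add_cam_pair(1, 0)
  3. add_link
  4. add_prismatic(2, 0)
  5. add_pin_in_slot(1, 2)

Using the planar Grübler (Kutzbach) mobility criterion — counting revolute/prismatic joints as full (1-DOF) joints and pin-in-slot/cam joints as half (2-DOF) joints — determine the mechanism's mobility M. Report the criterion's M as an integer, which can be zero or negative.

L=1 J1=0 J2=0
add link → L=2 J1=0 J2=0
C@1,0 dof=2 J2 → L=2 J1=0 J2=1
add link → L=3 J1=0 J2=1
P@2,0 dof=1 J1 → L=3 J1=1 J2=1
PS@1,2 dof=2 J2 → L=3 J1=1 J2=2
M=3(L−1)−2J1−J2=3·2−2·1−2=2

M = 2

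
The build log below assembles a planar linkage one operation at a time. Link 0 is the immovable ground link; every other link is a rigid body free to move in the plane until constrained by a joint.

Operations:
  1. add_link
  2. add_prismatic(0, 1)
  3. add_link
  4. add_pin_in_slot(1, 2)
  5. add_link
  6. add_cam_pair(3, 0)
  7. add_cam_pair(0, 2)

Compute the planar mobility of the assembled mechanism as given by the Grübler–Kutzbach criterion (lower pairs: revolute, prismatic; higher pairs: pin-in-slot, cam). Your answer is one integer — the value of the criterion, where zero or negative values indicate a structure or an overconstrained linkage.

L=1 J1=0 J2=0
add link → L=2 J1=0 J2=0
P@0,1 dof=1 J1 → L=2 J1=1 J2=0
add link → L=3 J1=1 J2=0
PS@1,2 dof=2 J2 → L=3 J1=1 J2=1
add link → L=4 J1=1 J2=1
C@3,0 dof=2 J2 → L=4 J1=1 J2=2
C@0,2 dof=2 J2 → L=4 J1=1 J2=3
M=3(L−1)−2J1−J2=3·3−2·1−3=4

M = 4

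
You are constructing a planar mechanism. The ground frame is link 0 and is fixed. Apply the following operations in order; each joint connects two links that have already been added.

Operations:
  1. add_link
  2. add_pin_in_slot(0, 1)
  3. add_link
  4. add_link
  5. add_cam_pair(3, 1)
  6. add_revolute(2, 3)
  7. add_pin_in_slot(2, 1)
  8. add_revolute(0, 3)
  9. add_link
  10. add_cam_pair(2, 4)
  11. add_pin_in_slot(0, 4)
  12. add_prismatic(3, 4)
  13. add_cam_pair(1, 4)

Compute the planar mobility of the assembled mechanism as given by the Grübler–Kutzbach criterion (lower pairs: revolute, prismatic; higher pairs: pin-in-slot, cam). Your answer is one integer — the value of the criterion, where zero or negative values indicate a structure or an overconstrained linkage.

[1;0;0] (link 0 is ground)
L+ [2;0;0]
PS(0,1)∈J2 [2;0;1]
L+ [3;0;1]
L+ [4;0;1]
C(3,1)∈J2 [4;0;2]
R(2,3)∈J1 [4;1;2]
PS(2,1)∈J2 [4;1;3]
R(0,3)∈J1 [4;2;3]
L+ [5;2;3]
C(2,4)∈J2 [5;2;4]
PS(0,4)∈J2 [5;2;5]
P(3,4)∈J1 [5;3;5]
C(1,4)∈J2 [5;3;6]
mobility = 12 − 6 − 6 = 0

M = 0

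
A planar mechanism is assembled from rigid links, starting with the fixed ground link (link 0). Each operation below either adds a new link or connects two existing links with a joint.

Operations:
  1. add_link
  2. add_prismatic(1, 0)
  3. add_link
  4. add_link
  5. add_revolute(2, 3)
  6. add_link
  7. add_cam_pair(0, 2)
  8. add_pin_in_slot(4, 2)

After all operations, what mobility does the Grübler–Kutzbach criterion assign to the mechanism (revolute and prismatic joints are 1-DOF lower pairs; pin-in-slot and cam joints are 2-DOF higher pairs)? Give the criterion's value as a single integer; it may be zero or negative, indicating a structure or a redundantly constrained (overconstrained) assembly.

M = 6

[1;0;0] (link 0 is ground)
L+ [2;0;0]
P(1,0)∈J1 [2;1;0]
L+ [3;1;0]
L+ [4;1;0]
R(2,3)∈J1 [4;2;0]
L+ [5;2;0]
C(0,2)∈J2 [5;2;1]
PS(4,2)∈J2 [5;2;2]
mobility = 12 − 4 − 2 = 6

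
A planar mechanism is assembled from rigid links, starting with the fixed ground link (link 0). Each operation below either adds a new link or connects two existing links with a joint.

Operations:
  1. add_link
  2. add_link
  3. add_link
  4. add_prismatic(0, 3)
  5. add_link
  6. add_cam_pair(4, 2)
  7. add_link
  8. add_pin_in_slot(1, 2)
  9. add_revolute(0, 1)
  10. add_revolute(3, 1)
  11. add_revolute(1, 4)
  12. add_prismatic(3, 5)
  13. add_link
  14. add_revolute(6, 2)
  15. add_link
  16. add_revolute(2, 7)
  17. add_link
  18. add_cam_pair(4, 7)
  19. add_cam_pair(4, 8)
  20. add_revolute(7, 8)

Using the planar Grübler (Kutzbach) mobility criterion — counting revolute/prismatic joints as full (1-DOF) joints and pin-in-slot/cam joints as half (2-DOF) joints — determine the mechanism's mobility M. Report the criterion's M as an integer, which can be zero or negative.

ground; <1,0,0>
#1 <2,0,0>
#2 <3,0,0>
#3 <4,0,0>
P:0↔3 J1 <4,1,0>
#4 <5,1,0>
C:4↔2 J2 <5,1,1>
#5 <6,1,1>
PS:1↔2 J2 <6,1,2>
R:0↔1 J1 <6,2,2>
R:3↔1 J1 <6,3,2>
R:1↔4 J1 <6,4,2>
P:3↔5 J1 <6,5,2>
#6 <7,5,2>
R:6↔2 J1 <7,6,2>
#7 <8,6,2>
R:2↔7 J1 <8,7,2>
#8 <9,7,2>
C:4↔7 J2 <9,7,3>
C:4↔8 J2 <9,7,4>
R:7↔8 J1 <9,8,4>
3×8 − 2×8 − 1×4 = 4

M = 4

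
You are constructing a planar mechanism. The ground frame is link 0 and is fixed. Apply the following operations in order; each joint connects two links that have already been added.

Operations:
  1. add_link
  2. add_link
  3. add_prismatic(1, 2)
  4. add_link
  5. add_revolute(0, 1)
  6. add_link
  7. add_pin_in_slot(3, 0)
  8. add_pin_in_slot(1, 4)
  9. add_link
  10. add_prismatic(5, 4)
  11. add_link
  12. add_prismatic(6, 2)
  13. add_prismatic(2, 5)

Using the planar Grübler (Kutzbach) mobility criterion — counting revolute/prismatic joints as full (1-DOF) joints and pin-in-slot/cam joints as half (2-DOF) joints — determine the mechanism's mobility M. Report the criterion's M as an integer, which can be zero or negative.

M = 6

(L,J1,J2)=(1,0,0); link0 fixed
link1: (2,0,0)
link2: (3,0,0)
P 1-2 [J1]: (3,1,0)
link3: (4,1,0)
R 0-1 [J1]: (4,2,0)
link4: (5,2,0)
PS 3-0 [J2]: (5,2,1)
PS 1-4 [J2]: (5,2,2)
link5: (6,2,2)
P 5-4 [J1]: (6,3,2)
link6: (7,3,2)
P 6-2 [J1]: (7,4,2)
P 2-5 [J1]: (7,5,2)
Grübler: 3·6 − 2·5 − 2 = 6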